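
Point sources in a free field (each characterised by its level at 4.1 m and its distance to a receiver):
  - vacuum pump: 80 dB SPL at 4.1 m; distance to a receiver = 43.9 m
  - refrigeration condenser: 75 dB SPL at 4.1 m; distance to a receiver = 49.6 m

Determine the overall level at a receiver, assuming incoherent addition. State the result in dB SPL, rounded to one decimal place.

Apply inverse-square spreading to bring every level to the receiver, then sum 10^(L/10).
vacuum pump: 80 − 20·log₁₀(43.9/4.1) = 80 − 20.59 = 59.41 dB SPL.
refrigeration condenser: 75 − 20·log₁₀(49.6/4.1) = 75 − 21.65 = 53.35 dB SPL.
Σ 10^(L/10) = 1.088e+06 → L_total = 10·log₁₀(1.088e+06) = 60.37 dB SPL.

60.4 dB SPL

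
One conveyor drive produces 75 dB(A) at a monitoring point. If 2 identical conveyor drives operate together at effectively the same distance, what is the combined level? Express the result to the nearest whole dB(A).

With 2 equal, uncorrelated contributions the intensity is 2× that of one unit, giving a rise of 10·log₁₀ 2.
L_total = 75 + 10·log₁₀(2) = 75 + 3.010 = 78.01 dB(A).

78 dB(A)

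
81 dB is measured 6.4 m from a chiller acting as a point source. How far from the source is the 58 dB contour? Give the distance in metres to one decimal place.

90.4 m

For a point source L₁ − L₂ = 20·log₁₀(r₂/r₁), so r₂ = r₁·10^((L₁−L₂)/20).
r₂ = 6.4·10^((81−58)/20) = 6.4·10^(23.0/20) = 90.40 m.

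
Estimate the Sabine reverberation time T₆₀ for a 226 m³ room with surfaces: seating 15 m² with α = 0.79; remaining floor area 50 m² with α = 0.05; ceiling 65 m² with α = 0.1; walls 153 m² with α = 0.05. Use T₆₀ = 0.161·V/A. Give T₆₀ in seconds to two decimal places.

1.28 s

Summing Sᵢαᵢ: 15·0.79 + 50·0.05 + 65·0.1 + 153·0.05 = 28.50 m².
T₆₀ = 0.161·V/A = 0.161·226/28.50 = 1.277 s.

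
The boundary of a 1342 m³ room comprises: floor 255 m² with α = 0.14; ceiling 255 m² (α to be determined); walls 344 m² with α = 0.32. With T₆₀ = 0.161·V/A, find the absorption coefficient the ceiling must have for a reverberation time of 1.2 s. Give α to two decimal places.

0.13

From T₆₀ = 0.161·V/A, the target T₆₀ = 1.2 s needs A = 0.161·1342/1.2 = 180.05 m².
Absorption from the other surfaces = 255·0.14 + 344·0.32 = 145.78 m², so the ceiling must supply 34.27 m² over 255 m².
α = 34.27/255 = 0.134.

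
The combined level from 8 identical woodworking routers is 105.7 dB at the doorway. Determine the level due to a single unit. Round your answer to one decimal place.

96.7 dB

8 equal contributions raise the level by 10·log₁₀ 8 = 9.031 dB, so each unit alone gives 105.7 − 9.031.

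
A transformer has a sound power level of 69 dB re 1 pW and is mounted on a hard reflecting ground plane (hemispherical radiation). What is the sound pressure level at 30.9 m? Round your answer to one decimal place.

The power spreads over a hemisphere of area 2π·r², so L_p = L_w − 10·log₁₀(2π·r²).
2π·r² = 5999 m², 10·log₁₀ of that is 37.781 dB.
L_p = 69 − 37.781 = 31.22 dB.

31.2 dB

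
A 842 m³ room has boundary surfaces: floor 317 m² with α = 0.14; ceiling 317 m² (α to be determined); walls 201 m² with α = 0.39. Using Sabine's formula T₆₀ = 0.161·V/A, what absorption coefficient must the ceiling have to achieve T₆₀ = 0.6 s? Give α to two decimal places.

0.33

From T₆₀ = 0.161·V/A, the target T₆₀ = 0.6 s needs A = 0.161·842/0.6 = 225.94 m².
Absorption from the other surfaces = 317·0.14 + 201·0.39 = 122.77 m², so the ceiling must supply 103.17 m² over 317 m².
α = 103.17/317 = 0.325.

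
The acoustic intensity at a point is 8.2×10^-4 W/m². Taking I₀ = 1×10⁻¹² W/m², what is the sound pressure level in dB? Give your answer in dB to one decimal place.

89.1 dB

L = 10·log₁₀(I/I₀) = 10·log₁₀(8.2×10^-4/10⁻¹²) = 10·log₁₀(8.2×10^8).
L = 10·(0.9138 + 8) = 89.14 dB.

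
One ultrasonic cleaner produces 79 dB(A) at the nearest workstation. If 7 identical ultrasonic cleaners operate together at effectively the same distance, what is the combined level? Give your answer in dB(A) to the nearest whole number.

L_total = L₁ + 10·log₁₀ N for N identical incoherent sources.
L_total = 79 + 10·log₁₀(7) = 79 + 8.451 = 87.45 dB(A).

87 dB(A)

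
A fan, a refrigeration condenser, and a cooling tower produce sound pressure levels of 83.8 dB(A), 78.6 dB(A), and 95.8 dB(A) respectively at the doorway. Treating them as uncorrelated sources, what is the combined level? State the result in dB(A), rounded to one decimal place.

96.1 dB(A)

For uncorrelated sources the intensities add, so convert each level to linear form, sum, and take 10·log₁₀ of the total.
Σ 10^(L/10) = 10^(83.8/10) + 10^(78.6/10) + 10^(95.8/10) = 4.114e+09.
L_total = 10·log₁₀(4.114e+09) = 96.14 dB(A).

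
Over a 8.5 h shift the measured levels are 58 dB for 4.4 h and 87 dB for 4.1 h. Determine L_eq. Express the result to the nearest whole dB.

84 dB

The energy average is taken in the linear domain: L_eq = 10·log₁₀[(Σ tᵢ·10^(Lᵢ/10))/T], T = 8.5 h.
Σ tᵢ·10^(Lᵢ/10) = 4.4·10^(58/10) + 4.1·10^(87/10) = 2.058e+09.
L_eq = 10·log₁₀(2.058e+09/8.5) = 83.84 dB.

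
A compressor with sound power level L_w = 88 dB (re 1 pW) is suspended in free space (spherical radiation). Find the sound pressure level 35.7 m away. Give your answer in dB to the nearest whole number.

46 dB

The power spreads over a sphere of area 4π·r², so L_p = L_w − 10·log₁₀(4π·r²).
4π·r² = 1.602e+04 m², 10·log₁₀ of that is 42.045 dB.
L_p = 88 − 42.045 = 45.95 dB.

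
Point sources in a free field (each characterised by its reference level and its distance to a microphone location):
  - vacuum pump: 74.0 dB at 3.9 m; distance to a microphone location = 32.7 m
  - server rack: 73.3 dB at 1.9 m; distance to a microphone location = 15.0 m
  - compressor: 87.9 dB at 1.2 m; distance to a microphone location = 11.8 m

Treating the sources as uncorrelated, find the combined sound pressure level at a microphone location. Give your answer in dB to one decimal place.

Apply inverse-square spreading to bring every level to the receiver, then sum 10^(L/10).
vacuum pump: 74.0 − 20·log₁₀(32.7/3.9) = 74.0 − 18.47 = 55.53 dB.
server rack: 73.3 − 20·log₁₀(15.0/1.9) = 73.3 − 17.95 = 55.35 dB.
compressor: 87.9 − 20·log₁₀(11.8/1.2) = 87.9 − 19.85 = 68.05 dB.
Σ 10^(L/10) = 7.077e+06 → L_total = 10·log₁₀(7.077e+06) = 68.50 dB.

68.5 dB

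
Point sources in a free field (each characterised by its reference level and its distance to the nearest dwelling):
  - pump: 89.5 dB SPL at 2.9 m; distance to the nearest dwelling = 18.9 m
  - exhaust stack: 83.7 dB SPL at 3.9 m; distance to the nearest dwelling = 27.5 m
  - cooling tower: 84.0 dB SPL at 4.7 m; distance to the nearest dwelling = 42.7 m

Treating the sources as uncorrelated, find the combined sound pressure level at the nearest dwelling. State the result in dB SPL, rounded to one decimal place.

First find each source's level at the receiver (point-source: −20·log₁₀(r/r_ref)), then combine on an intensity basis.
pump: 89.5 − 20·log₁₀(18.9/2.9) = 89.5 − 16.28 = 73.22 dB SPL.
exhaust stack: 83.7 − 20·log₁₀(27.5/3.9) = 83.7 − 16.97 = 66.73 dB SPL.
cooling tower: 84.0 − 20·log₁₀(42.7/4.7) = 84.0 − 19.17 = 64.83 dB SPL.
Σ 10^(L/10) = 2.874e+07 → L_total = 10·log₁₀(2.874e+07) = 74.59 dB SPL.

74.6 dB SPL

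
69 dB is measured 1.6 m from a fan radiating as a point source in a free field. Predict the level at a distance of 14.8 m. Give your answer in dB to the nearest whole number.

50 dB

Point-source attenuation: ΔL = 20·log₁₀(r₂/r₁) = 20·log₁₀(14.8/1.6) = 19.323 dB.
L₂ = 69 − 20·log₁₀(14.8/1.6) = 69 − 19.323 = 49.68 dB.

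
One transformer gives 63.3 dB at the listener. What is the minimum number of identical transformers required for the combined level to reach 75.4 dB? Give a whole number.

The shortfall is 75.4 − 63.3 = 12.1 dB, and N units add 10·log₁₀ N, so need 10·log₁₀ N ≥ 12.1.
N ≥ 10^(12.1/10) = 16.218, so N = 17.

17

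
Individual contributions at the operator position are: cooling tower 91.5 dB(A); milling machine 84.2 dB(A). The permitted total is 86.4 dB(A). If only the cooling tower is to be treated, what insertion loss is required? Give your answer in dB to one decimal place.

The untreated sources together contribute 10^(84.2/10) = 2.630e+08, i.e. 84.20 dB(A).
The limit corresponds to 10^(86.4/10) = 4.365e+08; subtracting the fixed part leaves 1.735e+08 for the cooling tower, i.e. 82.39 dB(A).
Required insertion loss = 91.5 − 82.39 = 9.11 dB.

9.1 dB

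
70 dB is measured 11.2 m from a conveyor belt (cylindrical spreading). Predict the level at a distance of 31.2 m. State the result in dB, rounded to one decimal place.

Line-source attenuation: ΔL = 10·log₁₀(r₂/r₁) = 10·log₁₀(31.2/11.2) = 4.449 dB.
L₂ = 70 − 10·log₁₀(31.2/11.2) = 70 − 4.449 = 65.55 dB.

65.6 dB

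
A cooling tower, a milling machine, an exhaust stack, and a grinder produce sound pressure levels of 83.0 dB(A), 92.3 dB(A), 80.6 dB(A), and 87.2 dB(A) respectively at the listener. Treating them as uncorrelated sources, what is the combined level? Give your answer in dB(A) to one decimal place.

94.0 dB(A)

Incoherent sources combine by intensity addition: L_total = 10·log₁₀(Σ 10^(L_i/10)).
Σ 10^(L/10) = 10^(83.0/10) + 10^(92.3/10) + 10^(80.6/10) + 10^(87.2/10) = 2.537e+09.
L_total = 10·log₁₀(2.537e+09) = 94.04 dB(A).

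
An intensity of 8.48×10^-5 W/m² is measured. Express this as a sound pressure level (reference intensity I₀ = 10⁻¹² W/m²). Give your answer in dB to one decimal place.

L = 10·log₁₀(I/I₀) = 10·log₁₀(8.48×10^-5/10⁻¹²) = 10·log₁₀(8.48×10^7).
L = 10·(0.9284 + 7) = 79.28 dB.

79.3 dB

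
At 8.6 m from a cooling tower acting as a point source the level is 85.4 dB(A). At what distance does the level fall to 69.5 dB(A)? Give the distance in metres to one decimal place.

53.6 m

Point-source spreading drops the level by 20·log₁₀(r₂/r₁); inverting, r₂/r₁ = 10^(ΔL/20).
r₂ = 8.6·10^((85.4−69.5)/20) = 8.6·10^(15.9/20) = 53.64 m.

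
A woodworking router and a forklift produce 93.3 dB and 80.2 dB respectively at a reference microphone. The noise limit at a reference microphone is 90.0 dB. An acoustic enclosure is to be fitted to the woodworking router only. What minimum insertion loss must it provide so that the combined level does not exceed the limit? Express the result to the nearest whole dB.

Fixed contribution from the other source: Σ 10^(L/10) = 10^(80.2/10) = 1.047e+08 (80.20 dB).
The limit corresponds to 10^(90.0/10) = 1.000e+09; subtracting the fixed part leaves 8.953e+08 for the woodworking router, i.e. 89.52 dB.
So the woodworking router must be reduced from 93.3 to 89.52 dB: IL = 3.78 dB.

4 dB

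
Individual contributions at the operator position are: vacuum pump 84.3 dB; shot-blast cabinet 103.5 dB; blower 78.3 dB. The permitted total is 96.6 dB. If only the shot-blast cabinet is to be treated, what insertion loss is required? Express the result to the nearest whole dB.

7 dB

Fixed contribution from the other sources: Σ 10^(L/10) = 10^(84.3/10) + 10^(78.3/10) = 3.368e+08 (85.27 dB).
The limit corresponds to 10^(96.6/10) = 4.571e+09; subtracting the fixed part leaves 4.234e+09 for the shot-blast cabinet, i.e. 96.27 dB.
So the shot-blast cabinet must be reduced from 103.5 to 96.27 dB: IL = 7.23 dB.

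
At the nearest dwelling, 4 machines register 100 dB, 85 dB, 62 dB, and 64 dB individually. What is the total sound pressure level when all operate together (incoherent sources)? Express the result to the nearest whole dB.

For uncorrelated sources the intensities add, so convert each level to linear form, sum, and take 10·log₁₀ of the total.
Σ 10^(L/10) = 10^(100/10) + 10^(85/10) + 10^(62/10) + 10^(64/10) = 1.032e+10.
L_total = 10·log₁₀(1.032e+10) = 100.14 dB.

100 dB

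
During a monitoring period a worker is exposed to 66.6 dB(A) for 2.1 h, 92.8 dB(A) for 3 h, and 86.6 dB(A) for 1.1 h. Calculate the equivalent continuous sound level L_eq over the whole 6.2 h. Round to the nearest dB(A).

90 dB(A)

The energy average is taken in the linear domain: L_eq = 10·log₁₀[(Σ tᵢ·10^(Lᵢ/10))/T], T = 6.2 h.
Σ tᵢ·10^(Lᵢ/10) = 2.1·10^(66.6/10) + 3·10^(92.8/10) + 1.1·10^(86.6/10) = 6.229e+09.
L_eq = 10·log₁₀(6.229e+09/6.2) = 90.02 dB(A).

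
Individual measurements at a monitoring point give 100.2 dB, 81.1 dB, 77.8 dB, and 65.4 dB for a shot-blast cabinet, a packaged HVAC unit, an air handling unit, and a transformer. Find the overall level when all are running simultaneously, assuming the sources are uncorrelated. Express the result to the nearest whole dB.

100 dB

For uncorrelated sources the intensities add, so convert each level to linear form, sum, and take 10·log₁₀ of the total.
Σ 10^(L/10) = 10^(100.2/10) + 10^(81.1/10) + 10^(77.8/10) + 10^(65.4/10) = 1.066e+10.
L_total = 10·log₁₀(1.066e+10) = 100.28 dB.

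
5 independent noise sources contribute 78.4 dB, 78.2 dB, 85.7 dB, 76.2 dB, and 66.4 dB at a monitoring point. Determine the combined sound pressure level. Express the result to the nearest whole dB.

87 dB

For uncorrelated sources the intensities add, so convert each level to linear form, sum, and take 10·log₁₀ of the total.
Σ 10^(L/10) = 10^(78.4/10) + 10^(78.2/10) + 10^(85.7/10) + 10^(76.2/10) + 10^(66.4/10) = 5.528e+08.
L_total = 10·log₁₀(5.528e+08) = 87.43 dB.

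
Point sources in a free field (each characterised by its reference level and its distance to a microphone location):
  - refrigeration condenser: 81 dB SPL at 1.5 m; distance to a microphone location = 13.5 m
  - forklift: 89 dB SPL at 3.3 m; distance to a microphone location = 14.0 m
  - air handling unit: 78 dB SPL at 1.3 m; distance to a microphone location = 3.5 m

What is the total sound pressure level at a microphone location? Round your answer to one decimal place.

77.4 dB SPL

First find each source's level at the receiver (point-source: −20·log₁₀(r/r_ref)), then combine on an intensity basis.
refrigeration condenser: 81 − 20·log₁₀(13.5/1.5) = 81 − 19.08 = 61.92 dB SPL.
forklift: 89 − 20·log₁₀(14.0/3.3) = 89 − 12.55 = 76.45 dB SPL.
air handling unit: 78 − 20·log₁₀(3.5/1.3) = 78 − 8.60 = 69.40 dB SPL.
Σ 10^(L/10) = 5.439e+07 → L_total = 10·log₁₀(5.439e+07) = 77.36 dB SPL.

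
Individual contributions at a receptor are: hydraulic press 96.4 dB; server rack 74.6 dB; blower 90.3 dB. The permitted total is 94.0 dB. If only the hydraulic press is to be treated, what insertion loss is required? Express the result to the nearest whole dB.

5 dB

The untreated sources together contribute 10^(74.6/10) + 10^(90.3/10) = 1.100e+09, i.e. 90.42 dB.
The limit corresponds to 10^(94.0/10) = 2.512e+09; subtracting the fixed part leaves 1.412e+09 for the hydraulic press, i.e. 91.50 dB.
Required insertion loss = 96.4 − 91.50 = 4.90 dB.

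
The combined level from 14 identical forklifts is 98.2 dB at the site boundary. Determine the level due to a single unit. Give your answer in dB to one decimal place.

Dividing the total intensity by 14 lowers the level by 10·log₁₀ 14 = 11.461 dB: L₁ = 98.2 − 11.461.

86.7 dB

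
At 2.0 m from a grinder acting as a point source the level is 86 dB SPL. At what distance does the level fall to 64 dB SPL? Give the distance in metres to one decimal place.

Point-source spreading drops the level by 20·log₁₀(r₂/r₁); inverting, r₂/r₁ = 10^(ΔL/20).
r₂ = 2.0·10^((86−64)/20) = 2.0·10^(22.0/20) = 25.18 m.

25.2 m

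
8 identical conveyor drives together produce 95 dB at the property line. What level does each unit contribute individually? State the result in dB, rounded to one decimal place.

8 equal contributions raise the level by 10·log₁₀ 8 = 9.031 dB, so each unit alone gives 95 − 9.031.

86.0 dB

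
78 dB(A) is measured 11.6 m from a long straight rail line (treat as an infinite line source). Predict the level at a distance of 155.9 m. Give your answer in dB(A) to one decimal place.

Line-source attenuation: ΔL = 10·log₁₀(r₂/r₁) = 10·log₁₀(155.9/11.6) = 11.284 dB.
L₂ = 78 − 10·log₁₀(155.9/11.6) = 78 − 11.284 = 66.72 dB(A).

66.7 dB(A)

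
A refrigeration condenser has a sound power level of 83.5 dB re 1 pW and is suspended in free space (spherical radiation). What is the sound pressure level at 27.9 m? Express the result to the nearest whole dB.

Free-field spherical radiation: L_p = L_w − 10·log₁₀(4π·r²), r = 27.9 m.
4π·r² = 9782 m², 10·log₁₀ of that is 39.904 dB.
L_p = 83.5 − 39.904 = 43.60 dB.

44 dB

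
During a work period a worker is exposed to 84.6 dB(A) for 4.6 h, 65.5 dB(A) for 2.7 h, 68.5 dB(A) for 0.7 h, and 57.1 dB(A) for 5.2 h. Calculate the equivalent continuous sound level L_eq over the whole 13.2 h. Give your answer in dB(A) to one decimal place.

L_eq = 10·log₁₀[(1/T)·Σ tᵢ·10^(Lᵢ/10)] with T = 13.2 h.
Σ tᵢ·10^(Lᵢ/10) = 4.6·10^(84.6/10) + 2.7·10^(65.5/10) + 0.7·10^(68.5/10) + 5.2·10^(57.1/10) = 1.344e+09.
L_eq = 10·log₁₀(1.344e+09/13.2) = 80.08 dB(A).

80.1 dB(A)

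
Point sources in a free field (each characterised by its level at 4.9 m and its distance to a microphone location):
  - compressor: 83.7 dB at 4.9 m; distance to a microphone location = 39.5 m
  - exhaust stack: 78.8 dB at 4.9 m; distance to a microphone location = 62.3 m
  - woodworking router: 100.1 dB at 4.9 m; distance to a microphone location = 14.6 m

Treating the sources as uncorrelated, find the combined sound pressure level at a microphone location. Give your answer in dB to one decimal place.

90.6 dB

Apply inverse-square spreading to bring every level to the receiver, then sum 10^(L/10).
compressor: 83.7 − 20·log₁₀(39.5/4.9) = 83.7 − 18.13 = 65.57 dB.
exhaust stack: 78.8 − 20·log₁₀(62.3/4.9) = 78.8 − 22.09 = 56.71 dB.
woodworking router: 100.1 − 20·log₁₀(14.6/4.9) = 100.1 − 9.48 = 90.62 dB.
Σ 10^(L/10) = 1.157e+09 → L_total = 10·log₁₀(1.157e+09) = 90.63 dB.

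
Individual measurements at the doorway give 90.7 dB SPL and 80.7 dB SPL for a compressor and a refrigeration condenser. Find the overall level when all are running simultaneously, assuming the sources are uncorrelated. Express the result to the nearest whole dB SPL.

91 dB SPL

For uncorrelated sources the intensities add, so convert each level to linear form, sum, and take 10·log₁₀ of the total.
Σ 10^(L/10) = 10^(90.7/10) + 10^(80.7/10) = 1.292e+09.
L_total = 10·log₁₀(1.292e+09) = 91.11 dB SPL.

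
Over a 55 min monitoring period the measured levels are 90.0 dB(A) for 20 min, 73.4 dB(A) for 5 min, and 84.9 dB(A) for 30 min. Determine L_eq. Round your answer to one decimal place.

Weight each interval's intensity by its duration and average over T = 55 min:
Σ tᵢ·10^(Lᵢ/10) = 20·10^(90.0/10) + 5·10^(73.4/10) + 30·10^(84.9/10) = 2.938e+10.
L_eq = 10·log₁₀(2.938e+10/55) = 87.28 dB(A).

87.3 dB(A)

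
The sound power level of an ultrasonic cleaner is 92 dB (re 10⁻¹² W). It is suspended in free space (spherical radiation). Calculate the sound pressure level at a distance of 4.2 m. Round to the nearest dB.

69 dB

The power spreads over a sphere of area 4π·r², so L_p = L_w − 10·log₁₀(4π·r²).
4π·r² = 221.7 m², 10·log₁₀ of that is 23.457 dB.
L_p = 92 − 23.457 = 68.54 dB.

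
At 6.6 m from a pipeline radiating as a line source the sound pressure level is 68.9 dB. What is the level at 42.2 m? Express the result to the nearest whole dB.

61 dB

Line-source attenuation: ΔL = 10·log₁₀(r₂/r₁) = 10·log₁₀(42.2/6.6) = 8.058 dB.
L₂ = 68.9 − 10·log₁₀(42.2/6.6) = 68.9 − 8.058 = 60.84 dB.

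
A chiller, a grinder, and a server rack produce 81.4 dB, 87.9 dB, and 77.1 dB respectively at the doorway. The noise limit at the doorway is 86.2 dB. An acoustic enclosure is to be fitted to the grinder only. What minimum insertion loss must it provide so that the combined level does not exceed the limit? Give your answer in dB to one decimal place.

Everything except the grinder sums to 10^(81.4/10) + 10^(77.1/10) = 1.893e+08 in linear terms, 82.77 dB.
The limit corresponds to 10^(86.2/10) = 4.169e+08; subtracting the fixed part leaves 2.275e+08 for the grinder, i.e. 83.57 dB.
Required insertion loss = 87.9 − 83.57 = 4.33 dB.

4.3 dB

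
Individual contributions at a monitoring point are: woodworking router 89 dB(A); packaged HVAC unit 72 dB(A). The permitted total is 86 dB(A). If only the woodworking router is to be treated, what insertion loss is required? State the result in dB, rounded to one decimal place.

3.2 dB

Everything except the woodworking router sums to 10^(72/10) = 1.585e+07 in linear terms, 72.00 dB(A).
To meet 86 dB(A) overall, the treated woodworking router may contribute at most 10^(86/10) − 1.585e+07 = 3.823e+08, i.e. 85.82 dB(A).
Required insertion loss = 89 − 85.82 = 3.18 dB.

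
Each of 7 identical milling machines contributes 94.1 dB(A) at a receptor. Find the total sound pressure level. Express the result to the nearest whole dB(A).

L_total = L₁ + 10·log₁₀ N for N identical incoherent sources.
L_total = 94.1 + 10·log₁₀(7) = 94.1 + 8.451 = 102.55 dB(A).

103 dB(A)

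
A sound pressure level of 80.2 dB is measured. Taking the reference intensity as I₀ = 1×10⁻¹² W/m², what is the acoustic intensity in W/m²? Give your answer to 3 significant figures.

L = 10·log₁₀(I/I₀) ⇒ I = I₀·10^(L/10) = 10⁻¹² × 10^8.02.

0.000105 W/m²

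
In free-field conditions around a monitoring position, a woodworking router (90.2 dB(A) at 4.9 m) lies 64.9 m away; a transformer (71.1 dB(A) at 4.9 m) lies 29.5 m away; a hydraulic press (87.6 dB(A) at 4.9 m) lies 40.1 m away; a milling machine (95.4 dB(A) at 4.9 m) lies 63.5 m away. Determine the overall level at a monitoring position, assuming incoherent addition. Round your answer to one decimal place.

75.5 dB(A)

First find each source's level at the receiver (point-source: −20·log₁₀(r/r_ref)), then combine on an intensity basis.
woodworking router: 90.2 − 20·log₁₀(64.9/4.9) = 90.2 − 22.44 = 67.76 dB(A).
transformer: 71.1 − 20·log₁₀(29.5/4.9) = 71.1 − 15.59 = 55.51 dB(A).
hydraulic press: 87.6 − 20·log₁₀(40.1/4.9) = 87.6 − 18.26 = 69.34 dB(A).
milling machine: 95.4 − 20·log₁₀(63.5/4.9) = 95.4 − 22.25 = 73.15 dB(A).
Σ 10^(L/10) = 3.556e+07 → L_total = 10·log₁₀(3.556e+07) = 75.51 dB(A).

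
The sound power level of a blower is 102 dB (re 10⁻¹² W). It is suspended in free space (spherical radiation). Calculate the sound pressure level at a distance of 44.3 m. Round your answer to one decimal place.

The power spreads over a sphere of area 4π·r², so L_p = L_w − 10·log₁₀(4π·r²).
4π·r² = 2.466e+04 m², 10·log₁₀ of that is 43.920 dB.
L_p = 102 − 43.920 = 58.08 dB.

58.1 dB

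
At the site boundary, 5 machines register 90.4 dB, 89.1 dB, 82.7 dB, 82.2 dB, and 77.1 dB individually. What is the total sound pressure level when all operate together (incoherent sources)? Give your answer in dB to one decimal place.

Incoherent sources combine by intensity addition: L_total = 10·log₁₀(Σ 10^(L_i/10)).
Σ 10^(L/10) = 10^(90.4/10) + 10^(89.1/10) + 10^(82.7/10) + 10^(82.2/10) + 10^(77.1/10) = 2.313e+09.
L_total = 10·log₁₀(2.313e+09) = 93.64 dB.

93.6 dB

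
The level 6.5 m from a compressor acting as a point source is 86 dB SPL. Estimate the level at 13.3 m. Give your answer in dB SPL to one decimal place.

Point-source attenuation: ΔL = 20·log₁₀(r₂/r₁) = 20·log₁₀(13.3/6.5) = 6.219 dB.
L₂ = 86 − 20·log₁₀(13.3/6.5) = 86 − 6.219 = 79.78 dB SPL.

79.8 dB SPL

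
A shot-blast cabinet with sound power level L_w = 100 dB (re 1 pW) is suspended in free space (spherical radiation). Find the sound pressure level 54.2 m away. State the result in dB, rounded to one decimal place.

54.3 dB

L_p = L_w − 10·log₁₀(4π·r²) with r = 54.2 m.
4π·r² = 3.692e+04 m², 10·log₁₀ of that is 45.672 dB.
L_p = 100 − 45.672 = 54.33 dB.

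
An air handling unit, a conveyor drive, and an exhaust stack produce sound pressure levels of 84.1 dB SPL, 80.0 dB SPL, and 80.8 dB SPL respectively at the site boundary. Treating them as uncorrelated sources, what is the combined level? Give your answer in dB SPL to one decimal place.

86.8 dB SPL

For uncorrelated sources the intensities add, so convert each level to linear form, sum, and take 10·log₁₀ of the total.
Σ 10^(L/10) = 10^(84.1/10) + 10^(80.0/10) + 10^(80.8/10) = 4.773e+08.
L_total = 10·log₁₀(4.773e+08) = 86.79 dB SPL.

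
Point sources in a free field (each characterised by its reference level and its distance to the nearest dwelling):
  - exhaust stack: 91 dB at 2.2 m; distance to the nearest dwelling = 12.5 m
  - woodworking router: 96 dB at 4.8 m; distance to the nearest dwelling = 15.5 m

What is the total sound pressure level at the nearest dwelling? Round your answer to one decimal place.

86.2 dB

First find each source's level at the receiver (point-source: −20·log₁₀(r/r_ref)), then combine on an intensity basis.
exhaust stack: 91 − 20·log₁₀(12.5/2.2) = 91 − 15.09 = 75.91 dB.
woodworking router: 96 − 20·log₁₀(15.5/4.8) = 96 − 10.18 = 85.82 dB.
Σ 10^(L/10) = 4.208e+08 → L_total = 10·log₁₀(4.208e+08) = 86.24 dB.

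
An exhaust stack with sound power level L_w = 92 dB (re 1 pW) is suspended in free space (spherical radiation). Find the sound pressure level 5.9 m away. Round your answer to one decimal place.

65.6 dB

Free-field spherical radiation: L_p = L_w − 10·log₁₀(4π·r²), r = 5.9 m.
4π·r² = 437.4 m², 10·log₁₀ of that is 26.409 dB.
L_p = 92 − 26.409 = 65.59 dB.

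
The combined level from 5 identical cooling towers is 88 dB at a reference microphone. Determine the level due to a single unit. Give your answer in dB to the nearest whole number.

For N identical incoherent sources L_total = L₁ + 10·log₁₀ N, so L₁ = 88 − 10·log₁₀(5) = 88 − 6.990.

81 dB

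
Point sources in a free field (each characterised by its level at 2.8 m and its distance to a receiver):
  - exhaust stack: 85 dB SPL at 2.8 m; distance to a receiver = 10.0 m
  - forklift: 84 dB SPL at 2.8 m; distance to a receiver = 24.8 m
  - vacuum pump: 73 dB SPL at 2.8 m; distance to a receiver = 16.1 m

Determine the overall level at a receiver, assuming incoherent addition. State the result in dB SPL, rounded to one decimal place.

74.6 dB SPL

First find each source's level at the receiver (point-source: −20·log₁₀(r/r_ref)), then combine on an intensity basis.
exhaust stack: 85 − 20·log₁₀(10.0/2.8) = 85 − 11.06 = 73.94 dB SPL.
forklift: 84 − 20·log₁₀(24.8/2.8) = 84 − 18.95 = 65.05 dB SPL.
vacuum pump: 73 − 20·log₁₀(16.1/2.8) = 73 − 15.19 = 57.81 dB SPL.
Σ 10^(L/10) = 2.860e+07 → L_total = 10·log₁₀(2.860e+07) = 74.56 dB SPL.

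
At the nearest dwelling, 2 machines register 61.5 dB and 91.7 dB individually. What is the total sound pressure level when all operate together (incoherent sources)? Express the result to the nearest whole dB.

For uncorrelated sources the intensities add, so convert each level to linear form, sum, and take 10·log₁₀ of the total.
Σ 10^(L/10) = 10^(61.5/10) + 10^(91.7/10) = 1.481e+09.
L_total = 10·log₁₀(1.481e+09) = 91.70 dB.

92 dB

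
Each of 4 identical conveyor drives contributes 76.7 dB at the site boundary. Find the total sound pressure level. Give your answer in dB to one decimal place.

82.7 dB

With 4 equal, uncorrelated contributions the intensity is 4× that of one unit, giving a rise of 10·log₁₀ 4.
L_total = 76.7 + 10·log₁₀(4) = 76.7 + 6.021 = 82.72 dB.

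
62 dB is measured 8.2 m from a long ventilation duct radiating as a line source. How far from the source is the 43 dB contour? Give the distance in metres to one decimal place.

Line-source spreading drops the level by 10·log₁₀(r₂/r₁); inverting, r₂/r₁ = 10^(ΔL/10).
r₂ = 8.2·10^((62−43)/10) = 8.2·10^(19.0/10) = 651.35 m.

651.3 m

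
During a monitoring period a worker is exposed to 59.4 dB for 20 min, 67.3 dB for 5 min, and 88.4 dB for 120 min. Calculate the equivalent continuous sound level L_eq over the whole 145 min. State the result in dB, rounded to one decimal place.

L_eq = 10·log₁₀[(1/T)·Σ tᵢ·10^(Lᵢ/10)] with T = 145 min.
Σ tᵢ·10^(Lᵢ/10) = 20·10^(59.4/10) + 5·10^(67.3/10) + 120·10^(88.4/10) = 8.306e+10.
L_eq = 10·log₁₀(8.306e+10/145) = 87.58 dB.

87.6 dB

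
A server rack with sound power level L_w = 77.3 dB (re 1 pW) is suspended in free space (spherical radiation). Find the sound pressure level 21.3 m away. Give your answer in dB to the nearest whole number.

The power spreads over a sphere of area 4π·r², so L_p = L_w − 10·log₁₀(4π·r²).
4π·r² = 5701 m², 10·log₁₀ of that is 37.560 dB.
L_p = 77.3 − 37.560 = 39.74 dB.

40 dB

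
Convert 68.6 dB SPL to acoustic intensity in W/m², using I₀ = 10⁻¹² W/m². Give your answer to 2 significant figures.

L = 10·log₁₀(I/I₀) ⇒ I = I₀·10^(L/10) = 10⁻¹² × 10^6.86.

7.2e-06 W/m²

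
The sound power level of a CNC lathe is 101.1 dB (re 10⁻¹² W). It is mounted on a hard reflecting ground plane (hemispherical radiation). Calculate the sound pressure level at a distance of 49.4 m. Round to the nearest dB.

L_p = L_w − 10·log₁₀(2π·r²) with r = 49.4 m.
2π·r² = 1.533e+04 m², 10·log₁₀ of that is 41.856 dB.
L_p = 101.1 − 41.856 = 59.24 dB.

59 dB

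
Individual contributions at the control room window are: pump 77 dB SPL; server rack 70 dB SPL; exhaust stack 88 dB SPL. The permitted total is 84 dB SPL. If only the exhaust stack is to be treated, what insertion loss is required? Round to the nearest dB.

Everything except the exhaust stack sums to 10^(77/10) + 10^(70/10) = 6.012e+07 in linear terms, 77.79 dB SPL.
To meet 84 dB SPL overall, the treated exhaust stack may contribute at most 10^(84/10) − 6.012e+07 = 1.911e+08, i.e. 82.81 dB SPL.
So the exhaust stack must be reduced from 88 to 82.81 dB SPL: IL = 5.19 dB.

5 dB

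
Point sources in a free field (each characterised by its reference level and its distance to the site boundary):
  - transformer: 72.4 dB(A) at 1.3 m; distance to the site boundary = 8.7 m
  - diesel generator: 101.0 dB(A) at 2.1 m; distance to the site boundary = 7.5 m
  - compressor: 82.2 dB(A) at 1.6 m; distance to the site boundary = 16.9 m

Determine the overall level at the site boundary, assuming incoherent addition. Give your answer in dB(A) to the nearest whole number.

90 dB(A)

First find each source's level at the receiver (point-source: −20·log₁₀(r/r_ref)), then combine on an intensity basis.
transformer: 72.4 − 20·log₁₀(8.7/1.3) = 72.4 − 16.51 = 55.89 dB(A).
diesel generator: 101.0 − 20·log₁₀(7.5/2.1) = 101.0 − 11.06 = 89.94 dB(A).
compressor: 82.2 − 20·log₁₀(16.9/1.6) = 82.2 − 20.48 = 61.72 dB(A).
Σ 10^(L/10) = 9.889e+08 → L_total = 10·log₁₀(9.889e+08) = 89.95 dB(A).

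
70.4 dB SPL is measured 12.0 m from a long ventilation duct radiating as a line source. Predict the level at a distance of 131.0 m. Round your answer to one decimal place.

60.0 dB SPL

Line-source attenuation: ΔL = 10·log₁₀(r₂/r₁) = 10·log₁₀(131.0/12.0) = 10.381 dB.
L₂ = 70.4 − 10·log₁₀(131.0/12.0) = 70.4 − 10.381 = 60.02 dB SPL.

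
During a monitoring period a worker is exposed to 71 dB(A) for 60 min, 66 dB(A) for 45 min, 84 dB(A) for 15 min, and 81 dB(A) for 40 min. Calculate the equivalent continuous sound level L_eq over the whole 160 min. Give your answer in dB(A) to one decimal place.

The energy average is taken in the linear domain: L_eq = 10·log₁₀[(Σ tᵢ·10^(Lᵢ/10))/T], T = 160 min.
Σ tᵢ·10^(Lᵢ/10) = 60·10^(71/10) + 45·10^(66/10) + 15·10^(84/10) + 40·10^(81/10) = 9.738e+09.
L_eq = 10·log₁₀(9.738e+09/160) = 77.84 dB(A).

77.8 dB(A)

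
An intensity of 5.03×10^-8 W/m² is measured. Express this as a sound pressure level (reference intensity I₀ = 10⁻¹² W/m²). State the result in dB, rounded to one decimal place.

47.0 dB

L = 10·log₁₀(I/I₀) = 10·log₁₀(5.03×10^-8/10⁻¹²) = 10·log₁₀(5.03×10^4).
L = 10·(0.7016 + 4) = 47.02 dB.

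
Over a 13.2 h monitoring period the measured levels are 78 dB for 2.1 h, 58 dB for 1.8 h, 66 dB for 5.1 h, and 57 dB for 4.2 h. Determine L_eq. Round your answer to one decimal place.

L_eq = 10·log₁₀[(1/T)·Σ tᵢ·10^(Lᵢ/10)] with T = 13.2 h.
Σ tᵢ·10^(Lᵢ/10) = 2.1·10^(78/10) + 1.8·10^(58/10) + 5.1·10^(66/10) + 4.2·10^(57/10) = 1.560e+08.
L_eq = 10·log₁₀(1.560e+08/13.2) = 70.73 dB.

70.7 dB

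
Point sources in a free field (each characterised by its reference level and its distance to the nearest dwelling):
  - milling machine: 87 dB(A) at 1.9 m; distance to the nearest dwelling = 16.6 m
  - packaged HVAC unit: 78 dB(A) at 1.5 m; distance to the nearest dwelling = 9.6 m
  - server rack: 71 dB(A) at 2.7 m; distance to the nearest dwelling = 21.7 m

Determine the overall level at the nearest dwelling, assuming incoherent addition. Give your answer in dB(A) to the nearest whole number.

69 dB(A)

Apply inverse-square spreading to bring every level to the receiver, then sum 10^(L/10).
milling machine: 87 − 20·log₁₀(16.6/1.9) = 87 − 18.83 = 68.17 dB(A).
packaged HVAC unit: 78 − 20·log₁₀(9.6/1.5) = 78 − 16.12 = 61.88 dB(A).
server rack: 71 − 20·log₁₀(21.7/2.7) = 71 − 18.10 = 52.90 dB(A).
Σ 10^(L/10) = 8.301e+06 → L_total = 10·log₁₀(8.301e+06) = 69.19 dB(A).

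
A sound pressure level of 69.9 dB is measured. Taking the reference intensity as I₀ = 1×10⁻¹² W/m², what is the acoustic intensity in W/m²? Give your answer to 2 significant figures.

9.8e-06 W/m²

I/I₀ = 10^(69.9/10) = 9.772e+06, so I = 9.772e+06 × 10⁻¹² W/m².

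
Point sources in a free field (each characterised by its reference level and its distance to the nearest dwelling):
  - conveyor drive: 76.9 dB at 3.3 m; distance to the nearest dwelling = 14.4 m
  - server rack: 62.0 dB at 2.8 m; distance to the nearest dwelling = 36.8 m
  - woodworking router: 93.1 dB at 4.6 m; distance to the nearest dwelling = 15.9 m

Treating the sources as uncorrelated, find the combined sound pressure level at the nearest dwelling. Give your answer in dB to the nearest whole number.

Apply inverse-square spreading to bring every level to the receiver, then sum 10^(L/10).
conveyor drive: 76.9 − 20·log₁₀(14.4/3.3) = 76.9 − 12.80 = 64.10 dB.
server rack: 62.0 − 20·log₁₀(36.8/2.8) = 62.0 − 22.37 = 39.63 dB.
woodworking router: 93.1 − 20·log₁₀(15.9/4.6) = 93.1 − 10.77 = 82.33 dB.
Σ 10^(L/10) = 1.735e+08 → L_total = 10·log₁₀(1.735e+08) = 82.39 dB.

82 dB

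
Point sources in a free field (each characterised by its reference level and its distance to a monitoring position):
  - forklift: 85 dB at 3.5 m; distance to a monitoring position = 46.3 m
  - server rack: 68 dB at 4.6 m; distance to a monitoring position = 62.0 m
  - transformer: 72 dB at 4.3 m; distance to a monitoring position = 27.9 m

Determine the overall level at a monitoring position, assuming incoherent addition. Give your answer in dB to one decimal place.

63.5 dB

First find each source's level at the receiver (point-source: −20·log₁₀(r/r_ref)), then combine on an intensity basis.
forklift: 85 − 20·log₁₀(46.3/3.5) = 85 − 22.43 = 62.57 dB.
server rack: 68 − 20·log₁₀(62.0/4.6) = 68 − 22.59 = 45.41 dB.
transformer: 72 − 20·log₁₀(27.9/4.3) = 72 − 16.24 = 55.76 dB.
Σ 10^(L/10) = 2.218e+06 → L_total = 10·log₁₀(2.218e+06) = 63.46 dB.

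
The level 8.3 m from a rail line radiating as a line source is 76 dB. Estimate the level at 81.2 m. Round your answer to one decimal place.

66.1 dB

For a line source, L₂ = L₁ − 10·log₁₀(r₂/r₁).
L₂ = 76 − 10·log₁₀(81.2/8.3) = 76 − 9.905 = 66.10 dB.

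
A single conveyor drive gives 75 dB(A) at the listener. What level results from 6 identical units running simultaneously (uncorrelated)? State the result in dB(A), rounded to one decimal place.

82.8 dB(A)

With 6 equal, uncorrelated contributions the intensity is 6× that of one unit, giving a rise of 10·log₁₀ 6.
L_total = 75 + 10·log₁₀(6) = 75 + 7.782 = 82.78 dB(A).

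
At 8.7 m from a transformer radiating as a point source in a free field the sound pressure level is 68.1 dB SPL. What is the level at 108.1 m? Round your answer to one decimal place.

Point-source attenuation: ΔL = 20·log₁₀(r₂/r₁) = 20·log₁₀(108.1/8.7) = 21.886 dB.
L₂ = 68.1 − 20·log₁₀(108.1/8.7) = 68.1 − 21.886 = 46.21 dB SPL.

46.2 dB SPL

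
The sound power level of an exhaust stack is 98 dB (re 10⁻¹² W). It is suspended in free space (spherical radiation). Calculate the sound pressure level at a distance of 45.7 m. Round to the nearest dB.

54 dB

L_p = L_w − 10·log₁₀(4π·r²) with r = 45.7 m.
4π·r² = 2.624e+04 m², 10·log₁₀ of that is 44.190 dB.
L_p = 98 − 44.190 = 53.81 dB.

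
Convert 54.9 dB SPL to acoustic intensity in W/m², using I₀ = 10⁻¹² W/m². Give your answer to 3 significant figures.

I = I₀·10^(L/10) = 10⁻¹² × 10^(54.9/10) = 10^(-6.510).

3.09e-07 W/m²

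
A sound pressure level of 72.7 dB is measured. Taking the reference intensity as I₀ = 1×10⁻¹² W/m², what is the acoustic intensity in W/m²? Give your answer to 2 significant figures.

L = 10·log₁₀(I/I₀) ⇒ I = I₀·10^(L/10) = 10⁻¹² × 10^7.27.

1.9e-05 W/m²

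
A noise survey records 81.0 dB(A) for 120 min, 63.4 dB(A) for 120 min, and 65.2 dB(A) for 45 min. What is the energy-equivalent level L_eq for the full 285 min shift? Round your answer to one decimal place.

L_eq = 10·log₁₀[(1/T)·Σ tᵢ·10^(Lᵢ/10)] with T = 285 min.
Σ tᵢ·10^(Lᵢ/10) = 120·10^(81.0/10) + 120·10^(63.4/10) + 45·10^(65.2/10) = 1.552e+10.
L_eq = 10·log₁₀(1.552e+10/285) = 77.36 dB(A).

77.4 dB(A)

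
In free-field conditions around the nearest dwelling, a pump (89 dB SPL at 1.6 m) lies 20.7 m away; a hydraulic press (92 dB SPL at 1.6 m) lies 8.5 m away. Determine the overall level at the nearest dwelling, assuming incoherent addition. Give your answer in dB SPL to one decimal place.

First find each source's level at the receiver (point-source: −20·log₁₀(r/r_ref)), then combine on an intensity basis.
pump: 89 − 20·log₁₀(20.7/1.6) = 89 − 22.24 = 66.76 dB SPL.
hydraulic press: 92 − 20·log₁₀(8.5/1.6) = 92 − 14.51 = 77.49 dB SPL.
Σ 10^(L/10) = 6.090e+07 → L_total = 10·log₁₀(6.090e+07) = 77.85 dB SPL.

77.8 dB SPL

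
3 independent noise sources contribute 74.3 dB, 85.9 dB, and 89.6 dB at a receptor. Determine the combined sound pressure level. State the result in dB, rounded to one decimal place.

Incoherent sources combine by intensity addition: L_total = 10·log₁₀(Σ 10^(L_i/10)).
Σ 10^(L/10) = 10^(74.3/10) + 10^(85.9/10) + 10^(89.6/10) = 1.328e+09.
L_total = 10·log₁₀(1.328e+09) = 91.23 dB.

91.2 dB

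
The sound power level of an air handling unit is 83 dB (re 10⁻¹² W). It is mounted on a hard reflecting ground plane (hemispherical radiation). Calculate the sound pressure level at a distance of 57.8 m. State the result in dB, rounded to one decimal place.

39.8 dB

Free-field hemispherical radiation: L_p = L_w − 10·log₁₀(2π·r²), r = 57.8 m.
2π·r² = 2.099e+04 m², 10·log₁₀ of that is 43.220 dB.
L_p = 83 − 43.220 = 39.78 dB.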